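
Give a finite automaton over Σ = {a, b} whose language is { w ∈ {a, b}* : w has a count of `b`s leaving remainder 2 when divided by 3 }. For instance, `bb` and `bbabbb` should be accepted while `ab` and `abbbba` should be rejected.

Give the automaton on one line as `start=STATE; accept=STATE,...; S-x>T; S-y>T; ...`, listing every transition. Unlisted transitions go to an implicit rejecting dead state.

start=q0; accept=q2; q0-a>q0; q0-b>q1; q1-a>q1; q1-b>q2; q2-a>q2; q2-b>q0

The only thing that matters is how many `b`s have appeared, reduced mod 3. Use one state per residue: q0 for 0, …, q2 for 2. Reading `b` moves to the next residue; anything else stays put. q2 is accepting.
With 3 states:
        a   b  
>  q0   q0  q1 
   q1   q1  q2 
 * q2   q2  q0 
(> = start, * = accepting)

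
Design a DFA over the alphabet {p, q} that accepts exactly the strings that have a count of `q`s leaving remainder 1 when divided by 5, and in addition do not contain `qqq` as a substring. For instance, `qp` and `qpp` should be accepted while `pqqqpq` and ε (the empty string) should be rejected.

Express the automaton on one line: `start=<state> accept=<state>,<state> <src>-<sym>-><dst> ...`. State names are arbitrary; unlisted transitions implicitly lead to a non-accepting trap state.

Run two small machines in parallel and take their product. The first has 5 states tracking the count of `q`s modulo 5; the second has 4 states tracking partial matches of the forbidden pattern `qqq`. A product state is a pair (one from each), accepting exactly when both do.
       p  q 
>  A   A  B 
 * B   C  D 
 * C   C  E 
   D   F  G 
   E   F  H 
   F   F  I 
   G   G  J 
   H   K  J 
   I   K  L 
   J   J  M 
   K   K  N 
   L   O  M 
   M   M  P 
   N   O  Q 
   O   O  R 
   P   P  S 
   Q   A  P 
   R   A  T 
   S   S  G 
 * T   C  S 
(> = start, * = accepting)

start=A accept=B,C,T A-p->A A-q->B B-p->C B-q->D C-p->C C-q->E D-p->F D-q->G E-p->F E-q->H F-p->F F-q->I G-p->G G-q->J H-p->K H-q->J I-p->K I-q->L J-p->J J-q->M K-p->K K-q->N L-p->O L-q->M M-p->M M-q->P N-p->O N-q->Q O-p->O O-q->R P-p->P P-q->S Q-p->A Q-q->P R-p->A R-q->T S-p->S S-q->G T-p->C T-q->S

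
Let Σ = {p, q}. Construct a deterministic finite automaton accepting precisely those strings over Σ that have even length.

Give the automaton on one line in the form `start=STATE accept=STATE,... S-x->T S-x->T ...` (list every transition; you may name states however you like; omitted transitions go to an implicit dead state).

start=s0 accept=s0 s0-p->s1 s0-q->s1 s1-p->s0 s1-q->s0

Count input length modulo 2: every symbol advances one step around the cycle s0 → s1 → s0. Accept at s0.
2 states suffice.
        p   q  
>* s0   s1  s1 
   s1   s0  s0 
(> = start, * = accepting)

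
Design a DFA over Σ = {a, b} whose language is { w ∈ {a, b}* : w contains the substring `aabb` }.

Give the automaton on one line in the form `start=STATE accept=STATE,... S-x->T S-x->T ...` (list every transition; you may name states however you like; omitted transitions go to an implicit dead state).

start=S0 accept=S4 S0-a->S1 S0-b->S0 S1-a->S2 S1-b->S0 S2-a->S2 S2-b->S3 S3-a->S1 S3-b->S4 S4-a->S4 S4-b->S4

States S0..S3 record the length of the longest prefix of `aabb` that matches the current input suffix. Reaching S4 means `aabb` has been seen, and we stay there forever. Accept from S4.
A 5-state machine:
        a   b  
>  S0   S1  S0 
   S1   S2  S0 
   S2   S2  S3 
   S3   S1  S4 
 * S4   S4  S4 
(> = start, * = accepting)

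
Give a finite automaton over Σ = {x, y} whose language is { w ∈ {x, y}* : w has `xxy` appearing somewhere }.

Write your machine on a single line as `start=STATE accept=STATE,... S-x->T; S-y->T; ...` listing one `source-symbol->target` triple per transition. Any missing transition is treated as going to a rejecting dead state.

start=S0; accept=S3; S0-x->S1; S0-y->S0; S1-x->S2; S1-y->S0; S2-x->S2; S2-y->S3; S3-x->S3; S3-y->S3

States S0..S2 record the length of the longest prefix of `xxy` that matches the current input suffix. Reaching S3 means `xxy` has been seen, and we stay there forever. Accept from S3.
A 4-state machine:
        x   y  
>  S0   S1  S0 
   S1   S2  S0 
   S2   S2  S3 
 * S3   S3  S3 
(> = start, * = accepting)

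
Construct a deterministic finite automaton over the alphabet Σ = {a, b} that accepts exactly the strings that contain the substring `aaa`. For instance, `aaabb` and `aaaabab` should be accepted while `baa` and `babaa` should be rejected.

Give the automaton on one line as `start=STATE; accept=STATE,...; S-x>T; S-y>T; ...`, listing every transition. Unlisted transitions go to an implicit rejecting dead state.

start=q0; accept=q3; q0-a>q1; q0-b>q0; q1-a>q2; q1-b>q0; q2-a>q3; q2-b>q0; q3-a>q3; q3-b>q3

Track how much of `aaa` has been matched so far: state q0 is no progress, q3 is the absorbing accept state reached once `aaa` has occurred. Intermediate states record partial matches; on a mismatch, fall back to the longest reusable overlap.
With 4 states:
        a   b  
>  q0   q1  q0 
   q1   q2  q0 
   q2   q3  q0 
 * q3   q3  q3 
(> = start, * = accepting)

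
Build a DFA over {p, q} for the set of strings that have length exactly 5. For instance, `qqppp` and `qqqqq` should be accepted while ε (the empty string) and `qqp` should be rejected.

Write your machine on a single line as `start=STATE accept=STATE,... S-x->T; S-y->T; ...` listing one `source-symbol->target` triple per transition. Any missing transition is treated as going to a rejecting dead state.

start=s0; accept=s5; s0-p->s1; s0-q->s1; s1-p->s2; s1-q->s2; s2-p->s3; s2-q->s3; s3-p->s4; s3-q->s4; s4-p->s5; s4-q->s5; s5-p->s6; s5-q->s6; s6-p->s6; s6-q->s6

Count input length up to 6: every symbol moves from s0 toward s6, which means 'more than 5' and absorbs. Accept from {s5}.
With 7 states:
        p   q  
>  s0   s1  s1 
   s1   s2  s2 
   s2   s3  s3 
   s3   s4  s4 
   s4   s5  s5 
 * s5   s6  s6 
   s6   s6  s6 
(> = start, * = accepting)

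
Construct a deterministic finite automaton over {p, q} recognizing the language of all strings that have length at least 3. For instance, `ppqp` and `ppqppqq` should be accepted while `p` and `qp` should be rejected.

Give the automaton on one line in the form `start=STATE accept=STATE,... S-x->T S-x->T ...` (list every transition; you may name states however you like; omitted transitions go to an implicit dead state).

start=s0 accept=s3,s4 s0-p->s1 s0-q->s1 s1-p->s2 s1-q->s2 s2-p->s3 s2-q->s3 s3-p->s4 s3-q->s4 s4-p->s4 s4-q->s4

Count input length up to 4: every symbol moves from s0 toward s4, which means 'more than 3' and absorbs. Accept from {s3, s4}.
A 5-state machine:
        p   q  
>  s0   s1  s1 
   s1   s2  s2 
   s2   s3  s3 
 * s3   s4  s4 
 * s4   s4  s4 
(> = start, * = accepting)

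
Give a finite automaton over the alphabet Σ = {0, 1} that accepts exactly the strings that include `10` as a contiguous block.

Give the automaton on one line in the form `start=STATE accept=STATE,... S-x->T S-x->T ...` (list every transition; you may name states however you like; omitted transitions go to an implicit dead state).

States A..B record the length of the longest prefix of `10` that matches the current input suffix. Reaching C means `10` has been seen, and we stay there forever. Accept from C.
A 3-state machine:
       0  1 
>  A   A  B 
   B   C  B 
 * C   C  C 
(> = start, * = accepting)

start=A accept=C A-0->A A-1->B B-0->C B-1->B C-0->C C-1->C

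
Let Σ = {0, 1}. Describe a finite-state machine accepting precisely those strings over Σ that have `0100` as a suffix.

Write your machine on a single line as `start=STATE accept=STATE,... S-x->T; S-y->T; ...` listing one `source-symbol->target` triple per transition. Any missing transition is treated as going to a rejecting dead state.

start=q0; accept=q4; q0-0->q1; q0-1->q0; q1-0->q1; q1-1->q2; q2-0->q3; q2-1->q0; q3-0->q4; q3-1->q2; q4-0->q1; q4-1->q2

Let each state record the length of the longest suffix of the input read so far that is also a prefix of `0100`. q1 means the last symbol is `0`; q2 means the last 2 symbols are `01`; q3 means the last 3 symbols are `010`; q4 means the last 4 symbols are `0100`. Accept only at q4, where the string currently ends in `0100`.
5 states suffice.
        0   1  
>  q0   q1  q0 
   q1   q1  q2 
   q2   q3  q0 
   q3   q4  q2 
 * q4   q1  q2 
(> = start, * = accepting)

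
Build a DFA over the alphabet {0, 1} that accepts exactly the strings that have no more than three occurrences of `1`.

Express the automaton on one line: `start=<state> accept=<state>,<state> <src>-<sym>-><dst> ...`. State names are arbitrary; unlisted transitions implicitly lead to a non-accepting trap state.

Only the number of `1`s matters, and only up to 4. Make a chain s0 → s1 → s2 → s3 → s4 advanced by each `1` (with s4 absorbing); every other symbol self-loops. The accepting set is {s0, s1, s2, s3}.
        0   1  
>* s0   s0  s1 
 * s1   s1  s2 
 * s2   s2  s3 
 * s3   s3  s4 
   s4   s4  s4 
(> = start, * = accepting)

start=s0 accept=s0,s1,s2,s3 s0-0->s0 s0-1->s1 s1-0->s1 s1-1->s2 s2-0->s2 s2-1->s3 s3-0->s3 s3-1->s4 s4-0->s4 s4-1->s4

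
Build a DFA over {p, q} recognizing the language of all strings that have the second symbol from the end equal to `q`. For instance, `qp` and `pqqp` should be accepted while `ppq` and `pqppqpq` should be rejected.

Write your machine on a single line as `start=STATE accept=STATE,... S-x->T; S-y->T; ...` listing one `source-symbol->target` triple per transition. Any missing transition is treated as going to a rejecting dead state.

start=A; accept=F,G; A-p->B; A-q->C; B-p->D; B-q->E; C-p->F; C-q->G; D-p->D; D-q->E; E-p->F; E-q->G; F-p->D; F-q->E; G-p->F; G-q->G

Because acceptance depends on a position counted from the end, the machine has to buffer the most recent 2 symbols. Make each state the string of the last up-to-2 symbols read; on input `x` shift the window left and append `x`. Accept when the buffered window has length 2 and begins with `q`.
With 7 states:
       p  q 
>  A   B  C 
   B   D  E 
   C   F  G 
   D   D  E 
   E   F  G 
 * F   D  E 
 * G   F  G 
(> = start, * = accepting)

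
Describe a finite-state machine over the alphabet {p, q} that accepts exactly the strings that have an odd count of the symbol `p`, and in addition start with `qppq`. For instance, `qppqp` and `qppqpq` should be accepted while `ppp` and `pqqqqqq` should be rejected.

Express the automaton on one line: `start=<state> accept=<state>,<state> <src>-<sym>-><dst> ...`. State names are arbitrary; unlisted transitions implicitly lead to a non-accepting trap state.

start=A accept=G A-p->B A-q->C B-p->B B-q->B C-p->D C-q->B D-p->E D-q->B E-p->B E-q->F F-p->G F-q->F G-p->F G-q->G

Run two small machines in parallel and take their product. One (2 states) tracks the count of `p`s modulo 2; the other (6 states) tracks whether the input so far still matches the prefix `qppq`. Each combined state is a pair, one component from each; accept when both components accept. Minimizing collapses redundant product states.
       p  q 
>  A   B  C 
   B   B  B 
   C   D  B 
   D   E  B 
   E   B  F 
   F   G  F 
 * G   F  G 
(> = start, * = accepting)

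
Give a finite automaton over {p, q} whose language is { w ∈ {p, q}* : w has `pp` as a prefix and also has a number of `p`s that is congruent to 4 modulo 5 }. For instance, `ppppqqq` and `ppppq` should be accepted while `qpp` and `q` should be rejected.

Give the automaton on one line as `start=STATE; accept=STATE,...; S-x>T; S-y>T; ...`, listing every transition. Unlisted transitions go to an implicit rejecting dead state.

Build one automaton per condition and run them in lockstep. The first has 4 states tracking whether the input so far still matches the prefix `pp`; the second has 5 states tracking the count of `p`s modulo 5. A product state is a pair (one from each), accepting exactly when both do. Minimizing collapses redundant product states.
An 8-state machine:
        p   q  
>  S0   S1  S2 
   S1   S3  S2 
   S2   S2  S2 
   S3   S4  S3 
   S4   S5  S4 
 * S5   S6  S5 
   S6   S7  S6 
   S7   S3  S7 
(> = start, * = accepting)

start=S0; accept=S5; S0-p>S1; S0-q>S2; S1-p>S3; S1-q>S2; S2-p>S2; S2-q>S2; S3-p>S4; S3-q>S3; S4-p>S5; S4-q>S4; S5-p>S6; S5-q>S5; S6-p>S7; S6-q>S6; S7-p>S3; S7-q>S7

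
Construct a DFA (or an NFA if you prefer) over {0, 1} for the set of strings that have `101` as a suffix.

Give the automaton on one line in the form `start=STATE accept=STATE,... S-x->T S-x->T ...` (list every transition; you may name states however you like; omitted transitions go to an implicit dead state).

start=S0 accept=S3 S0-0->S0 S0-1->S1 S1-0->S2 S1-1->S1 S2-0->S0 S2-1->S3 S3-0->S2 S3-1->S1

Remember how much of `101` the current input suffix matches. State S0 means no match yet; S1 means the last symbol is `1`; S2 means the last 2 symbols are `10`; S3 means the last 3 symbols are `101`. Only S3 accepts. On a mismatch, fall back to the longest proper suffix that is still a prefix of `101`.
A 4-state machine:
        0   1  
>  S0   S0  S1 
   S1   S2  S1 
   S2   S0  S3 
 * S3   S2  S1 
(> = start, * = accepting)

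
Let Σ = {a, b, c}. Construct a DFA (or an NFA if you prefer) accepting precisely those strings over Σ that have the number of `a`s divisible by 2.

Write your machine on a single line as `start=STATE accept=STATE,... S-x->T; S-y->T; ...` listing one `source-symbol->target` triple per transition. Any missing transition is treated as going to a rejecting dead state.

start=q0; accept=q0; q0-a->q1; q0-b->q0; q0-c->q0; q1-a->q0; q1-b->q1; q1-c->q1

The only thing that matters is how many `a`s have appeared, reduced mod 2. Use one state per residue: q0 for 0, …, q1 for 1. Reading `a` moves to the next residue; anything else stays put. q0 is accepting.
        a   b   c  
>* q0   q1  q0  q0 
   q1   q0  q1  q1 
(> = start, * = accepting)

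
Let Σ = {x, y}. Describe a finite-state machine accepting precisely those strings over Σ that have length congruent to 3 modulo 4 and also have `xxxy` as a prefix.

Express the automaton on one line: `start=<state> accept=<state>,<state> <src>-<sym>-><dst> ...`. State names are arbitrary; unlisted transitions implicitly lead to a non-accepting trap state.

start=A accept=I A-x->B A-y->C B-x->D B-y->C C-x->C C-y->C D-x->E D-y->C E-x->C E-y->F F-x->G F-y->G G-x->H G-y->H H-x->I H-y->I I-x->F I-y->F

Handle the two conditions separately and then intersect. The first has 4 states tracking the input length modulo 4; the second has 6 states tracking whether the input so far still matches the prefix `xxxy`. A product state is a pair (one from each), accepting exactly when both do. Minimizing collapses redundant product states.
With 9 states:
       x  y 
>  A   B  C 
   B   D  C 
   C   C  C 
   D   E  C 
   E   C  F 
   F   G  G 
   G   H  H 
   H   I  I 
 * I   F  F 
(> = start, * = accepting)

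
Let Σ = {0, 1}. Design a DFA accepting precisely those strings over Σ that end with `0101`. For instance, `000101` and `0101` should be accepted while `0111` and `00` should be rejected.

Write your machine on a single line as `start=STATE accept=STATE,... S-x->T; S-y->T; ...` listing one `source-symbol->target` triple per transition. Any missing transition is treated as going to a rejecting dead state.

start=q0; accept=q4; q0-0->q1; q0-1->q0; q1-0->q1; q1-1->q2; q2-0->q3; q2-1->q0; q3-0->q1; q3-1->q4; q4-0->q3; q4-1->q0

Remember how much of `0101` the current input suffix matches. State q0 means no match yet; q1 means the last symbol is `0`; q2 means the last 2 symbols are `01`; q3 means the last 3 symbols are `010`; q4 means the last 4 symbols are `0101`. Only q4 accepts. On a mismatch, fall back to the longest proper suffix that is still a prefix of `0101`.
A 5-state machine:
        0   1  
>  q0   q1  q0 
   q1   q1  q2 
   q2   q3  q0 
   q3   q1  q4 
 * q4   q3  q0 
(> = start, * = accepting)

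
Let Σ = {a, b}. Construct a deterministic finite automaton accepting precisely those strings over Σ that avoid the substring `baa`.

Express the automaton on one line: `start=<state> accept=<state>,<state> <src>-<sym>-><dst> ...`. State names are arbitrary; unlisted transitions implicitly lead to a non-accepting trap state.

start=s0 accept=s0,s1,s2 s0-a->s0 s0-b->s1 s1-a->s2 s1-b->s1 s2-a->s3 s2-b->s1 s3-a->s3 s3-b->s3

Track partial matches of the forbidden pattern `baa`. State s3 is a dead state reached once `baa` has occurred; every other state accepts. s0 means no part of `baa` is currently matched.
A 4-state machine:
        a   b  
>* s0   s0  s1 
 * s1   s2  s1 
 * s2   s3  s1 
   s3   s3  s3 
(> = start, * = accepting)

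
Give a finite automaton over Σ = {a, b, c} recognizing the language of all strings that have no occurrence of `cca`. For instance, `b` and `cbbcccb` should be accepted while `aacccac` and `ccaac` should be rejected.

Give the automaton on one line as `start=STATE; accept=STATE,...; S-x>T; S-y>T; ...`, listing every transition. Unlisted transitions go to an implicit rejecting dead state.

start=q0; accept=q0,q1,q2; q0-a>q0; q0-b>q0; q0-c>q1; q1-a>q0; q1-b>q0; q1-c>q2; q2-a>q3; q2-b>q0; q2-c>q2; q3-a>q3; q3-b>q3; q3-c>q3

This is the complement of 'contains `cca`'. Use the same substring-matching states — q0 through q3 holding how much of `cca` has just been matched — but flip the accepting set: everything except the trap q3 accepts.
A 4-state machine:
        a   b   c  
>* q0   q0  q0  q1 
 * q1   q0  q0  q2 
 * q2   q3  q0  q2 
   q3   q3  q3  q3 
(> = start, * = accepting)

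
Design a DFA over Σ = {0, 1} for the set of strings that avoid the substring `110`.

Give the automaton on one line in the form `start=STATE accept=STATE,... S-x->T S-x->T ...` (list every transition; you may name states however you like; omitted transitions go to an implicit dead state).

start=q0 accept=q0,q1,q2 q0-0->q0 q0-1->q1 q1-0->q0 q1-1->q2 q2-0->q3 q2-1->q2 q3-0->q3 q3-1->q3

This is the complement of 'contains `110`'. Use the same substring-matching states — q0 through q3 holding how much of `110` has just been matched — but flip the accepting set: everything except the trap q3 accepts.
With 4 states:
        0   1  
>* q0   q0  q1 
 * q1   q0  q2 
 * q2   q3  q2 
   q3   q3  q3 
(> = start, * = accepting)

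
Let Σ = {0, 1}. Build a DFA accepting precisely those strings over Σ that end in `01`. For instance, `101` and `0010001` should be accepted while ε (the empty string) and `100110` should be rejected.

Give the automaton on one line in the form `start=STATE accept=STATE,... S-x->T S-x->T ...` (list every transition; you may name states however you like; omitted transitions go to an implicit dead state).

Remember how much of `01` the current input suffix matches. State S0 means no match yet; S1 means the last symbol is `0`; S2 means the last 2 symbols are `01`. Only S2 accepts. On a mismatch, fall back to the longest proper suffix that is still a prefix of `01`.
        0   1  
>  S0   S1  S0 
   S1   S1  S2 
 * S2   S1  S0 
(> = start, * = accepting)

start=S0 accept=S2 S0-0->S1 S0-1->S0 S1-0->S1 S1-1->S2 S2-0->S1 S2-1->S0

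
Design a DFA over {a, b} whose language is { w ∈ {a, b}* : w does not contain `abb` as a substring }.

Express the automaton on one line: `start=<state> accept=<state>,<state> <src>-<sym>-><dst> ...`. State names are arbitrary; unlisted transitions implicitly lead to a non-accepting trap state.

This is the complement of 'contains `abb`'. Use the same substring-matching states — q0 through q3 holding how much of `abb` has just been matched — but flip the accepting set: everything except the trap q3 accepts.
With 4 states:
        a   b  
>* q0   q1  q0 
 * q1   q1  q2 
 * q2   q1  q3 
   q3   q3  q3 
(> = start, * = accepting)

start=q0 accept=q0,q1,q2 q0-a->q1 q0-b->q0 q1-a->q1 q1-b->q2 q2-a->q1 q2-b->q3 q3-a->q3 q3-b->q3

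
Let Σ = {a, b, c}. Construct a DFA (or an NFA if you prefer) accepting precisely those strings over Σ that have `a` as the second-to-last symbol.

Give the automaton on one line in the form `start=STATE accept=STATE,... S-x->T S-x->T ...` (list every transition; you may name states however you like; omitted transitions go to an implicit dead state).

start=q0 accept=q4,q5,q6 q0-a->q1 q0-b->q2 q0-c->q3 q1-a->q4 q1-b->q5 q1-c->q6 q2-a->q7 q2-b->q8 q2-c->q9 q3-a->q10 q3-b->q11 q3-c->q12 q4-a->q4 q4-b->q5 q4-c->q6 q5-a->q7 q5-b->q8 q5-c->q9 q6-a->q10 q6-b->q11 q6-c->q12 q7-a->q4 q7-b->q5 q7-c->q6 q8-a->q7 q8-b->q8 q8-c->q9 q9-a->q10 q9-b->q11 q9-c->q12 q10-a->q4 q10-b->q5 q10-c->q6 q11-a->q7 q11-b->q8 q11-c->q9 q12-a->q10 q12-b->q11 q12-c->q12

A DFA must remember the last 2 symbols (since which symbol is second-to-last isn't known until the input ends). Use one state per possible window of the last ≤2 symbols; accept from those whose window starts with `a`.
13 states suffice.
          a    b    c  
>  q0     q1   q2   q3 
   q1     q4   q5   q6 
   q2     q7   q8   q9 
   q3    q10  q11  q12 
 * q4     q4   q5   q6 
 * q5     q7   q8   q9 
 * q6    q10  q11  q12 
   q7     q4   q5   q6 
   q8     q7   q8   q9 
   q9    q10  q11  q12 
   q10    q4   q5   q6 
   q11    q7   q8   q9 
   q12   q10  q11  q12 
(> = start, * = accepting)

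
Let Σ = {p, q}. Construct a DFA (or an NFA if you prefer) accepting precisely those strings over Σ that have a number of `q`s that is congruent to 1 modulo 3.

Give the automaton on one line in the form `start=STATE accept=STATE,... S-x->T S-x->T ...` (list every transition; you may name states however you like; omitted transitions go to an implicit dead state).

Keep the running count of `q`s modulo 3: each `q` advances along the cycle s0 → s1 → s2 → s0 while other symbols loop. Accept at s1.
3 states suffice.
        p   q  
>  s0   s0  s1 
 * s1   s1  s2 
   s2   s2  s0 
(> = start, * = accepting)

start=s0 accept=s1 s0-p->s0 s0-q->s1 s1-p->s1 s1-q->s2 s2-p->s2 s2-q->s0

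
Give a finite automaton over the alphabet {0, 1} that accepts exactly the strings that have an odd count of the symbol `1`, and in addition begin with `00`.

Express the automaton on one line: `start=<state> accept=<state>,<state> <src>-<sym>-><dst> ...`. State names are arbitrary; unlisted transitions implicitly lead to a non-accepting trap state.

Handle the two conditions separately and then intersect. One (2 states) tracks the count of `1`s modulo 2; the other (4 states) tracks whether the input so far still matches the prefix `00`. Each combined state is a pair, one component from each; accept when both components accept. Minimizing collapses redundant product states.
        0   1  
>  s0   s1  s2 
   s1   s3  s2 
   s2   s2  s2 
   s3   s3  s4 
 * s4   s4  s3 
(> = start, * = accepting)

start=s0 accept=s4 s0-0->s1 s0-1->s2 s1-0->s3 s1-1->s2 s2-0->s2 s2-1->s2 s3-0->s3 s3-1->s4 s4-0->s4 s4-1->s3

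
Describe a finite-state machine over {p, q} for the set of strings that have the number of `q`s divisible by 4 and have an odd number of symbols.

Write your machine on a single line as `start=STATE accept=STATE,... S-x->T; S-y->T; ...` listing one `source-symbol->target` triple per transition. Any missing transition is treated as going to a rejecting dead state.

Build one automaton per condition and run them in lockstep. The first has 4 states tracking the count of `q`s modulo 4; the second has 2 states tracking the input length modulo 2. A product state is a pair (one from each), accepting exactly when both do.
        p   q  
>  s0   s1  s2 
 * s1   s0  s3 
   s2   s3  s4 
   s3   s2  s5 
   s4   s5  s6 
   s5   s4  s7 
   s6   s7  s0 
   s7   s6  s1 
(> = start, * = accepting)

start=s0; accept=s1; s0-p->s1; s0-q->s2; s1-p->s0; s1-q->s3; s2-p->s3; s2-q->s4; s3-p->s2; s3-q->s5; s4-p->s5; s4-q->s6; s5-p->s4; s5-q->s7; s6-p->s7; s6-q->s0; s7-p->s6; s7-q->s1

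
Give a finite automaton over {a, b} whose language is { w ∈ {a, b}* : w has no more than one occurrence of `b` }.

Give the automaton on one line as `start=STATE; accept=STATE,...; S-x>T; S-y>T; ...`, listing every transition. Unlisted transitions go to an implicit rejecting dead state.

Only the number of `b`s matters, and only up to 2. Make a chain q0 → q1 → q2 advanced by each `b` (with q2 absorbing); every other symbol self-loops. The accepting set is {q0, q1}.
A 3-state machine:
        a   b  
>* q0   q0  q1 
 * q1   q1  q2 
   q2   q2  q2 
(> = start, * = accepting)

start=q0; accept=q0,q1; q0-a>q0; q0-b>q1; q1-a>q1; q1-b>q2; q2-a>q2; q2-b>q2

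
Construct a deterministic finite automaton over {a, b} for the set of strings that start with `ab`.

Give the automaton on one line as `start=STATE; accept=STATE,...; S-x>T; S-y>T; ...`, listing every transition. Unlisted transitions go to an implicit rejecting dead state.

start=S0; accept=S2; S0-a>S1; S0-b>S3; S1-a>S3; S1-b>S2; S2-a>S2; S2-b>S2; S3-a>S3; S3-b>S3

Check the first 2 symbols one by one: S0 through S1 record how many have matched `ab` so far; any wrong symbol goes to the dead state S3. After all 2 match we enter the accepting sink S2.
4 states suffice.
        a   b  
>  S0   S1  S3 
   S1   S3  S2 
 * S2   S2  S2 
   S3   S3  S3 
(> = start, * = accepting)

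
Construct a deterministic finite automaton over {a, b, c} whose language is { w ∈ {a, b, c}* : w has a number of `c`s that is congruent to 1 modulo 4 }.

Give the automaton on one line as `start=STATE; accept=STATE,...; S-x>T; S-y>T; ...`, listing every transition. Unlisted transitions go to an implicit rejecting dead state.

start=S0; accept=S1; S0-a>S0; S0-b>S0; S0-c>S1; S1-a>S1; S1-b>S1; S1-c>S2; S2-a>S2; S2-b>S2; S2-c>S3; S3-a>S3; S3-b>S3; S3-c>S0

The only thing that matters is how many `c`s have appeared, reduced mod 4. Use one state per residue: S0 for 0, …, S3 for 3. Reading `c` moves to the next residue; anything else stays put. S1 is accepting.
4 states suffice.
        a   b   c  
>  S0   S0  S0  S1 
 * S1   S1  S1  S2 
   S2   S2  S2  S3 
   S3   S3  S3  S0 
(> = start, * = accepting)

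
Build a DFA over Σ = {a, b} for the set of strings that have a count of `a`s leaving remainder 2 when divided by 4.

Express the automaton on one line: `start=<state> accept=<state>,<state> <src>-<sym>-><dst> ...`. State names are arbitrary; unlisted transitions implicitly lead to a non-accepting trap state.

Keep the running count of `a`s modulo 4: each `a` advances along the cycle s0 → s1 → s2 → s3 → s0 while other symbols loop. Accept at s2.
A 4-state machine:
        a   b  
>  s0   s1  s0 
   s1   s2  s1 
 * s2   s3  s2 
   s3   s0  s3 
(> = start, * = accepting)

start=s0 accept=s2 s0-a->s1 s0-b->s0 s1-a->s2 s1-b->s1 s2-a->s3 s2-b->s2 s3-a->s0 s3-b->s3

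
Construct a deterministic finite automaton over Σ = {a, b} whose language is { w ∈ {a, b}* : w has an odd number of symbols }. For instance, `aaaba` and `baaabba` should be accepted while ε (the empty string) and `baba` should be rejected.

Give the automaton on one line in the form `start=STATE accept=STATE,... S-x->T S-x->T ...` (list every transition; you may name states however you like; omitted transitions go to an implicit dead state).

Count input length modulo 2: every symbol advances one step around the cycle S0 → S1 → S0. Accept at S1.
With 2 states:
        a   b  
>  S0   S1  S1 
 * S1   S0  S0 
(> = start, * = accepting)

start=S0 accept=S1 S0-a->S1 S0-b->S1 S1-a->S0 S1-b->S0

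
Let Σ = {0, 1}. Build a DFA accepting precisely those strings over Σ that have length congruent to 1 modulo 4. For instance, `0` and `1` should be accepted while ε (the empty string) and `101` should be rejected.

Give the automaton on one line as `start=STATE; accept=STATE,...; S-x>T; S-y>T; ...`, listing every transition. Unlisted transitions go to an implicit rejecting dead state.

Only the length mod 4 matters, so use a 4-cycle: from any state, every input symbol moves to the next state, wrapping s3 back to s0. Mark s1 accepting.
4 states suffice.
        0   1  
>  s0   s1  s1 
 * s1   s2  s2 
   s2   s3  s3 
   s3   s0  s0 
(> = start, * = accepting)

start=s0; accept=s1; s0-0>s1; s0-1>s1; s1-0>s2; s1-1>s2; s2-0>s3; s2-1>s3; s3-0>s0; s3-1>s0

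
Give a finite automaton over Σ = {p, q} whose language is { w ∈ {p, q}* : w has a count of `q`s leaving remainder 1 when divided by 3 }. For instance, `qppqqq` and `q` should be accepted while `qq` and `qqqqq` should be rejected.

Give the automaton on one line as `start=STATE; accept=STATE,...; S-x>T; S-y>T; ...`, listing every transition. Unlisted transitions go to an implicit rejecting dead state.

start=A; accept=B; A-p>A; A-q>B; B-p>B; B-q>C; C-p>C; C-q>A

The only thing that matters is how many `q`s have appeared, reduced mod 3. Use one state per residue: A for 0, …, C for 2. Reading `q` moves to the next residue; anything else stays put. B is accepting.
With 3 states:
       p  q 
>  A   A  B 
 * B   B  C 
   C   C  A 
(> = start, * = accepting)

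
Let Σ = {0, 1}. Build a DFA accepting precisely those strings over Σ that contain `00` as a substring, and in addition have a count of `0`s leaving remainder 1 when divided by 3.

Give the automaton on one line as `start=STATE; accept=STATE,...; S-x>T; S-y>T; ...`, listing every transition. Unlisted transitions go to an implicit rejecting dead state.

Run two small machines in parallel and take their product. One (3 states) tracks whether and how much of `00` has been seen; the other (3 states) tracks the count of `0`s modulo 3. Each combined state is a pair, one component from each; accept when both components accept.
A 9-state machine:
       0  1 
>  A   B  A 
   B   C  D 
   C   E  C 
   D   F  D 
   E   G  E 
   F   E  H 
 * G   C  G 
   H   I  H 
   I   G  A 
(> = start, * = accepting)

start=A; accept=G; A-0>B; A-1>A; B-0>C; B-1>D; C-0>E; C-1>C; D-0>F; D-1>D; E-0>G; E-1>E; F-0>E; F-1>H; G-0>C; G-1>G; H-0>I; H-1>H; I-0>G; I-1>A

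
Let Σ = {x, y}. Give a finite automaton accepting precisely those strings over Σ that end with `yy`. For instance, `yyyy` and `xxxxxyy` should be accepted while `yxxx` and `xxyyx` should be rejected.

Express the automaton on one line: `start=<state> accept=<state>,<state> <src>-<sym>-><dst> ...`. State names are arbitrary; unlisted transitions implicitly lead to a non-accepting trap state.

start=A accept=C A-x->A A-y->B B-x->A B-y->C C-x->A C-y->C

Remember how much of `yy` the current input suffix matches. State A means no match yet; B means the last symbol is `y`; C means the last 2 symbols are `yy`. Only C accepts. On a mismatch, fall back to the longest proper suffix that is still a prefix of `yy`.
A 3-state machine:
       x  y 
>  A   A  B 
   B   A  C 
 * C   A  C 
(> = start, * = accepting)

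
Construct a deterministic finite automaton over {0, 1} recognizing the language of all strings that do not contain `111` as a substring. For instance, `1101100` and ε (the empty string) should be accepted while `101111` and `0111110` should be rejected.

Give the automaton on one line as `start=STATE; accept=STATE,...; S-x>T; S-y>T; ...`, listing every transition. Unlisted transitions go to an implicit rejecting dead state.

Track partial matches of the forbidden pattern `111`. State S3 is a dead state reached once `111` has occurred; every other state accepts. S0 means no part of `111` is currently matched.
A 4-state machine:
        0   1  
>* S0   S0  S1 
 * S1   S0  S2 
 * S2   S0  S3 
   S3   S3  S3 
(> = start, * = accepting)

start=S0; accept=S0,S1,S2; S0-0>S0; S0-1>S1; S1-0>S0; S1-1>S2; S2-0>S0; S2-1>S3; S3-0>S3; S3-1>S3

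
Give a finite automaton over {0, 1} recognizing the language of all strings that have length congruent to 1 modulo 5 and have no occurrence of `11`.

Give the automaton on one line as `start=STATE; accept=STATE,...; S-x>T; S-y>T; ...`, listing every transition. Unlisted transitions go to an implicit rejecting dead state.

start=q0; accept=q1,q2; q0-0>q1; q0-1>q2; q1-0>q3; q1-1>q4; q2-0>q3; q2-1>q5; q3-0>q6; q3-1>q7; q4-0>q6; q4-1>q8; q5-0>q8; q5-1>q8; q6-0>q9; q6-1>q10; q7-0>q9; q7-1>q11; q8-0>q11; q8-1>q11; q9-0>q0; q9-1>q12; q10-0>q0; q10-1>q13; q11-0>q13; q11-1>q13; q12-0>q1; q12-1>q14; q13-0>q14; q13-1>q14; q14-0>q5; q14-1>q5

Handle the two conditions separately and then intersect. One (5 states) tracks the input length modulo 5; the other (3 states) tracks partial matches of the forbidden pattern `11`. Each combined state is a pair, one component from each; accept when both components accept.
15 states suffice.
          0    1  
>  q0     q1   q2 
 * q1     q3   q4 
 * q2     q3   q5 
   q3     q6   q7 
   q4     q6   q8 
   q5     q8   q8 
   q6     q9  q10 
   q7     q9  q11 
   q8    q11  q11 
   q9     q0  q12 
   q10    q0  q13 
   q11   q13  q13 
   q12    q1  q14 
   q13   q14  q14 
   q14    q5   q5 
(> = start, * = accepting)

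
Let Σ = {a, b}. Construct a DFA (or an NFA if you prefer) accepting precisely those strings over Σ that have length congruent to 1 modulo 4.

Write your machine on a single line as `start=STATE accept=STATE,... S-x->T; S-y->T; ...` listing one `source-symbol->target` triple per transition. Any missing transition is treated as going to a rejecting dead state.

start=S0; accept=S1; S0-a->S1; S0-b->S1; S1-a->S2; S1-b->S2; S2-a->S3; S2-b->S3; S3-a->S0; S3-b->S0

Only the length mod 4 matters, so use a 4-cycle: from any state, every input symbol moves to the next state, wrapping S3 back to S0. Mark S1 accepting.
4 states suffice.
        a   b  
>  S0   S1  S1 
 * S1   S2  S2 
   S2   S3  S3 
   S3   S0  S0 
(> = start, * = accepting)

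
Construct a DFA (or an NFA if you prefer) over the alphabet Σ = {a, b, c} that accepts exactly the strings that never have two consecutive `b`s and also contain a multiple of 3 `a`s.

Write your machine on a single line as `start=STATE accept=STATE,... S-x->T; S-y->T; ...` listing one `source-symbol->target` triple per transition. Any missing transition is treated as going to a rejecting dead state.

start=q0; accept=q0,q2; q0-a->q1; q0-b->q2; q0-c->q0; q1-a->q3; q1-b->q4; q1-c->q1; q2-a->q1; q2-b->q5; q2-c->q0; q3-a->q0; q3-b->q6; q3-c->q3; q4-a->q3; q4-b->q5; q4-c->q1; q5-a->q5; q5-b->q5; q5-c->q5; q6-a->q0; q6-b->q5; q6-c->q3

Build one automaton per condition and run them in lockstep. The first has 3 states tracking partial matches of the forbidden pattern `bb`; the second has 3 states tracking the count of `a`s modulo 3. A product state is a pair (one from each), accepting exactly when both do. After merging equivalent states the machine shrinks.
With 7 states:
        a   b   c  
>* q0   q1  q2  q0 
   q1   q3  q4  q1 
 * q2   q1  q5  q0 
   q3   q0  q6  q3 
   q4   q3  q5  q1 
   q5   q5  q5  q5 
   q6   q0  q5  q3 
(> = start, * = accepting)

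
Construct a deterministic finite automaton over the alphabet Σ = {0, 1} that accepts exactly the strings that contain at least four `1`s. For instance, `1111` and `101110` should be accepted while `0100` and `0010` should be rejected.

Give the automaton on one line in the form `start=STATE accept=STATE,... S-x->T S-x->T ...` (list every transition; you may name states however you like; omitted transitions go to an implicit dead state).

start=q0 accept=q4,q5 q0-0->q0 q0-1->q1 q1-0->q1 q1-1->q2 q2-0->q2 q2-1->q3 q3-0->q3 q3-1->q4 q4-0->q4 q4-1->q5 q5-0->q5 q5-1->q5

Count `1`s, saturating at 5: states q0 through q4 mean 0 through 4 `1`s seen; q5 means more than 4. Each `1` increments (capped at q5); other symbols loop. Accept from {q4, q5}.
With 6 states:
        0   1  
>  q0   q0  q1 
   q1   q1  q2 
   q2   q2  q3 
   q3   q3  q4 
 * q4   q4  q5 
 * q5   q5  q5 
(> = start, * = accepting)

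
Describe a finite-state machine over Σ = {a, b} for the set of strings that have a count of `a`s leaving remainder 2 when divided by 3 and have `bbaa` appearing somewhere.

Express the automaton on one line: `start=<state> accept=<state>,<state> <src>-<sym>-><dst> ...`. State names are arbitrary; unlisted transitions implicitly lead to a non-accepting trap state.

start=q0 accept=q11 q0-a->q1 q0-b->q2 q1-a->q3 q1-b->q4 q2-a->q1 q2-b->q5 q3-a->q0 q3-b->q6 q4-a->q3 q4-b->q7 q5-a->q8 q5-b->q5 q6-a->q0 q6-b->q9 q7-a->q10 q7-b->q7 q8-a->q11 q8-b->q4 q9-a->q12 q9-b->q9 q10-a->q13 q10-b->q6 q11-a->q13 q11-b->q11 q12-a->q14 q12-b->q2 q13-a->q14 q13-b->q13 q14-a->q11 q14-b->q14

Handle the two conditions separately and then intersect. One (3 states) tracks the count of `a`s modulo 3; the other (5 states) tracks whether and how much of `bbaa` has been seen. Each combined state is a pair, one component from each; accept when both components accept.
With 15 states:
          a    b  
>  q0     q1   q2 
   q1     q3   q4 
   q2     q1   q5 
   q3     q0   q6 
   q4     q3   q7 
   q5     q8   q5 
   q6     q0   q9 
   q7    q10   q7 
   q8    q11   q4 
   q9    q12   q9 
   q10   q13   q6 
 * q11   q13  q11 
   q12   q14   q2 
   q13   q14  q13 
   q14   q11  q14 
(> = start, * = accepting)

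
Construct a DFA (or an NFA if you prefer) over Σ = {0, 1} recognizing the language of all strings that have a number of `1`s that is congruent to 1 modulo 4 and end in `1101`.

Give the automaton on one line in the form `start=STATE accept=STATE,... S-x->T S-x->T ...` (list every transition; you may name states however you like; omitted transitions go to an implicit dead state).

start=S0 accept=S7 S0-0->S0 S0-1->S1 S1-0->S1 S1-1->S2 S2-0->S2 S2-1->S3 S3-0->S4 S3-1->S5 S4-0->S4 S4-1->S0 S5-0->S6 S5-1->S1 S6-0->S0 S6-1->S7 S7-0->S1 S7-1->S2

Build one automaton per condition and run them in lockstep. One (4 states) tracks the count of `1`s modulo 4; the other (5 states) tracks how much of the suffix `1101` has currently been matched. Each combined state is a pair, one component from each; accept when both components accept. Minimizing collapses redundant product states.
An 8-state machine:
        0   1  
>  S0   S0  S1 
   S1   S1  S2 
   S2   S2  S3 
   S3   S4  S5 
   S4   S4  S0 
   S5   S6  S1 
   S6   S0  S7 
 * S7   S1  S2 
(> = start, * = accepting)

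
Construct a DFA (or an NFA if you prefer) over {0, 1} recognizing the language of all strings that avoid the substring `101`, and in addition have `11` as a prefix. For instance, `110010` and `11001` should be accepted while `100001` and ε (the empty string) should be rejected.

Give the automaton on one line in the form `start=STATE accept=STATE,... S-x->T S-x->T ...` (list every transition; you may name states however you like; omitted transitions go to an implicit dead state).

Run two small machines in parallel and take their product. The first has 4 states tracking partial matches of the forbidden pattern `101`; the second has 4 states tracking whether the input so far still matches the prefix `11`. A product state is a pair (one from each), accepting exactly when both do.
       0  1 
>  A   B  C 
   B   B  D 
   C   E  F 
   D   E  D 
   E   B  G 
 * F   H  F 
   G   G  G 
 * H   I  J 
 * I   I  F 
   J   J  J 
(> = start, * = accepting)

start=A accept=F,H,I A-0->B A-1->C B-0->B B-1->D C-0->E C-1->F D-0->E D-1->D E-0->B E-1->G F-0->H F-1->F G-0->G G-1->G H-0->I H-1->J I-0->I I-1->F J-0->J J-1->J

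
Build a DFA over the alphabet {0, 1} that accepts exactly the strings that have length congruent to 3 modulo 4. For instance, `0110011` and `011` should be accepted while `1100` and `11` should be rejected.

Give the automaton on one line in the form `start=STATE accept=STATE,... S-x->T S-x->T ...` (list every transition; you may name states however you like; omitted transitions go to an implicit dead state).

Only the length mod 4 matters, so use a 4-cycle: from any state, every input symbol moves to the next state, wrapping q3 back to q0. Mark q3 accepting.
With 4 states:
        0   1  
>  q0   q1  q1 
   q1   q2  q2 
   q2   q3  q3 
 * q3   q0  q0 
(> = start, * = accepting)

start=q0 accept=q3 q0-0->q1 q0-1->q1 q1-0->q2 q1-1->q2 q2-0->q3 q2-1->q3 q3-0->q0 q3-1->q0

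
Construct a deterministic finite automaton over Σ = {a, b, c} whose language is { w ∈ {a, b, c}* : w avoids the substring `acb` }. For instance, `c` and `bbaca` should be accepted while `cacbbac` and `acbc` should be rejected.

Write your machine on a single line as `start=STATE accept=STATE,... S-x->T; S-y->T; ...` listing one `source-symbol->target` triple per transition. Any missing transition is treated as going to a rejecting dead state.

start=s0; accept=s0,s1,s2; s0-a->s1; s0-b->s0; s0-c->s0; s1-a->s1; s1-b->s0; s1-c->s2; s2-a->s1; s2-b->s3; s2-c->s0; s3-a->s3; s3-b->s3; s3-c->s3

This is the complement of 'contains `acb`'. Use the same substring-matching states — s0 through s3 holding how much of `acb` has just been matched — but flip the accepting set: everything except the trap s3 accepts.
A 4-state machine:
        a   b   c  
>* s0   s1  s0  s0 
 * s1   s1  s0  s2 
 * s2   s1  s3  s0 
   s3   s3  s3  s3 
(> = start, * = accepting)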